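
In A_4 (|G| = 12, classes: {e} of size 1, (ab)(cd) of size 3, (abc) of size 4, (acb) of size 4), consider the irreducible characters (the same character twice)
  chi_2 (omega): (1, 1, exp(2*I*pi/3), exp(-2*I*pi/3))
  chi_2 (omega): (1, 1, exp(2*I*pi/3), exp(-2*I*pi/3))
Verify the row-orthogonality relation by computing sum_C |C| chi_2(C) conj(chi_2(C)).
Sum = 12 = |G| = 12; so <chi_2, chi_2> = 1 (norm-1 confirms irreducibility).

Justification: Compute term by term over conjugacy classes (|C| * chi_2(C) * conj(chi_2(C))):
  1*(1)*conj(1) + 3*(1)*conj(1) + 4*(exp(2*I*pi/3))*conj(exp(2*I*pi/3)) + 4*(exp(-2*I*pi/3))*conj(exp(-2*I*pi/3))
  = (1) + (3) + (4) + (4)
  = 12.
(Exp terms are combined using exp(i*s)*conj(exp(i*t)) = exp(i*(s-t)), and sums of them are collapsed using the identity that for every m > 1 the m distinct m-th roots of unity sum to 0, e.g. 1 + exp(2*I*pi/3) + exp(-2*I*pi/3) = 0.)
Dividing by |G| = 12 gives 12/12 = 1, matching the row-orthogonality relation <chi_2, chi_2> = [chi_2 = chi_2].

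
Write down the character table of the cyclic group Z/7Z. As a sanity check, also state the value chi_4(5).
Character table of Z/7Z (irreps indexed chi_0,...,chi_6 with chi_k(m) = zeta_7^(k*m), zeta_7 = exp(2*pi*i/7)):
  irrep \ class  {0} (size 1)  {1} (size 1)    {2} (size 1)    {3} (size 1)    {4} (size 1)    {5} (size 1)    {6} (size 1)  
  chi_0          1             1               1               1               1               1               1             
  chi_1          1             exp(2*I*pi/7)   exp(4*I*pi/7)   exp(6*I*pi/7)   exp(-6*I*pi/7)  exp(-4*I*pi/7)  exp(-2*I*pi/7)
  chi_2          1             exp(4*I*pi/7)   exp(-6*I*pi/7)  exp(-2*I*pi/7)  exp(2*I*pi/7)   exp(6*I*pi/7)   exp(-4*I*pi/7)
  chi_3          1             exp(6*I*pi/7)   exp(-2*I*pi/7)  exp(4*I*pi/7)   exp(-4*I*pi/7)  exp(2*I*pi/7)   exp(-6*I*pi/7)
  chi_4          1             exp(-6*I*pi/7)  exp(2*I*pi/7)   exp(-4*I*pi/7)  exp(4*I*pi/7)   exp(-2*I*pi/7)  exp(6*I*pi/7) 
  chi_5          1             exp(-4*I*pi/7)  exp(6*I*pi/7)   exp(2*I*pi/7)   exp(-2*I*pi/7)  exp(-6*I*pi/7)  exp(4*I*pi/7) 
  chi_6          1             exp(-2*I*pi/7)  exp(-4*I*pi/7)  exp(-6*I*pi/7)  exp(6*I*pi/7)   exp(4*I*pi/7)   exp(2*I*pi/7) 

Spot check: chi_4(5) = zeta_7^(4*5) = zeta_7^20 = exp(-2*I*pi/7).

Why: Z/7Z is abelian, so all 7 irreducible complex representations are 1-dimensional. They are given by chi_k(m) = zeta_7^(k*m) for k = 0,...,6. Row orthogonality: sum_m chi_k(m) conj(chi_l(m)) = 7 * [k = l].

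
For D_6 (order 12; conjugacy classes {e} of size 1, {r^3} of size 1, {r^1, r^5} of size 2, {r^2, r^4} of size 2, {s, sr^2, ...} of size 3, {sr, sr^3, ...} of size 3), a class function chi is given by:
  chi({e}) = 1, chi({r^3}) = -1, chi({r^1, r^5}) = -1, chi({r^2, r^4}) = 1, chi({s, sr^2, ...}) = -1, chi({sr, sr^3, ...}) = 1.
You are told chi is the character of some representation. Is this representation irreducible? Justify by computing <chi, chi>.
Irreducible: <chi, chi> = 1.

Derivation: <chi, chi> = (1/|G|) sum_C |C| * |chi(C)|^2 = (1/12)[1*|1|^2 + 1*|-1|^2 + 2*|-1|^2 + 2*|1|^2 + 3*|-1|^2 + 3*|1|^2]
  = (1/12)[(1) + (1) + (2) + (2) + (3) + (3)] = 12/12 = 1.
A character is irreducible iff <chi, chi> = 1, so this representation is irreducible.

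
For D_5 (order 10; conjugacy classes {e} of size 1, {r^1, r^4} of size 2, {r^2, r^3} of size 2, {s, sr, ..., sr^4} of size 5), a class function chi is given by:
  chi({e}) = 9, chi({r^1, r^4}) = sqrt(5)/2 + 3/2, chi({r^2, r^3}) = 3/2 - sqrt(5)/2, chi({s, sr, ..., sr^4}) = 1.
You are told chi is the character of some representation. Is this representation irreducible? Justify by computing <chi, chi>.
Not irreducible (reducible): <chi, chi> = 10 > 1.

Why: <chi, chi> = (1/|G|) sum_C |C| * |chi(C)|^2 = (1/10)[1*|9|^2 + 2*|sqrt(5)/2 + 3/2|^2 + 2*|3/2 - sqrt(5)/2|^2 + 5*|1|^2]
  = (1/10)[(81) + (3*sqrt(5) + 7) + (7 - 3*sqrt(5)) + (5)] = 100/10 = 10.
A character is irreducible iff <chi, chi> = 1, so this representation is reducible.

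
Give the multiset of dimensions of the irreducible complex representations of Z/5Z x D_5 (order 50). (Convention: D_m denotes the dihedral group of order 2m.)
Dimensions: 1, 1, 1, 1, 1, 1, 1, 1, 1, 1, 2, 2, 2, 2, 2, 2, 2, 2, 2, 2

There are 20 irreducibles (= number of conjugacy classes). Their dimensions d_i satisfy sum d_i^2 = |G| = 50: 1 + 1 + 1 + 1 + 1 + 1 + 1 + 1 + 1 + 1 + 4 + 4 + 4 + 4 + 4 + 4 + 4 + 4 + 4 + 4 = 50. (For the product with Z/5Z: each of the 5 1-dim characters of Z/5Z tensors with each irrep of D_5, giving 5 copies of each D_5-dimension.)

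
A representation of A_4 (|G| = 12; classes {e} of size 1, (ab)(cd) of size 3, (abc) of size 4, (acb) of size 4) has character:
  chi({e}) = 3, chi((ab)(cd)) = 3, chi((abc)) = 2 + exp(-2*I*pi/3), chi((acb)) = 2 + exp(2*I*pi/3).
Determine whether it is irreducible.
Not irreducible (reducible): <chi, chi> = 5 > 1.

Solution. <chi, chi> = (1/|G|) sum_C |C| * |chi(C)|^2 = (1/12)[1*|3|^2 + 3*|3|^2 + 4*|2 + exp(-2*I*pi/3)|^2 + 4*|2 + exp(2*I*pi/3)|^2]
  = (1/12)[(9) + (27) + (12) + (12)] = 60/12 = 5.
(Exp terms are combined using exp(i*s)*conj(exp(i*t)) = exp(i*(s-t)), and sums of them are collapsed using the identity that for every m > 1 the m distinct m-th roots of unity sum to 0, e.g. 1 + exp(2*I*pi/3) + exp(-2*I*pi/3) = 0.)
A character is irreducible iff <chi, chi> = 1, so this representation is reducible.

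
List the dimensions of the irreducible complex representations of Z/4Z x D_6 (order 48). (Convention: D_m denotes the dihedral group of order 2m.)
Dimensions: 1, 1, 1, 1, 1, 1, 1, 1, 1, 1, 1, 1, 1, 1, 1, 1, 2, 2, 2, 2, 2, 2, 2, 2

Solution. There are 24 irreducibles (= number of conjugacy classes). Their dimensions d_i satisfy sum d_i^2 = |G| = 48: 1 + 1 + 1 + 1 + 1 + 1 + 1 + 1 + 1 + 1 + 1 + 1 + 1 + 1 + 1 + 1 + 4 + 4 + 4 + 4 + 4 + 4 + 4 + 4 = 48. (For the product with Z/4Z: each of the 4 1-dim characters of Z/4Z tensors with each irrep of D_6, giving 4 copies of each D_6-dimension.)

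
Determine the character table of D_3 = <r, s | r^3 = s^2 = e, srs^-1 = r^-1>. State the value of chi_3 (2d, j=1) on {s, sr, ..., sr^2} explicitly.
Conjugacy classes: {e} of size 1, {r^1, r^2} of size 2, {s, sr, ..., sr^2} of size 3.
Character table:
  irrep \ class              {e} (size 1)  {r^1, r^2} (size 2)  {s, sr, ..., sr^2} (size 3)
  chi_1 (triv)               1             1                    1                          
  chi_2 (sign: r->1, s->-1)  1             1                    -1                         
  chi_3 (2d, j=1)            2             -1                   0                          

Spot check: chi_3 (2d, j=1) on {s, sr, ..., sr^2} = 0.

Explanation: D_3 has order 2*3 = 6 with 3 conjugacy classes, hence 3 irreducibles. Sum of squared dims 1 + 1 + 4 = 6 = |G|. Linear characters come from the abelianisation; the 2-dimensional irreps have character r^k -> 2*cos(2*pi*j*k/3), reflections -> 0.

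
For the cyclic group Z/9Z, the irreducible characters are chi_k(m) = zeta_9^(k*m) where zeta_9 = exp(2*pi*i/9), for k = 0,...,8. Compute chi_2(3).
chi_2(3) = zeta_9^6 = exp(-2*I*pi/3)

Derivation: chi_2(3) = zeta_9^(2*3) = zeta_9^6. Since zeta_9^9 = 1, this equals zeta_9^6 = exp(2*pi*i*6/9) = exp(-2*I*pi/3).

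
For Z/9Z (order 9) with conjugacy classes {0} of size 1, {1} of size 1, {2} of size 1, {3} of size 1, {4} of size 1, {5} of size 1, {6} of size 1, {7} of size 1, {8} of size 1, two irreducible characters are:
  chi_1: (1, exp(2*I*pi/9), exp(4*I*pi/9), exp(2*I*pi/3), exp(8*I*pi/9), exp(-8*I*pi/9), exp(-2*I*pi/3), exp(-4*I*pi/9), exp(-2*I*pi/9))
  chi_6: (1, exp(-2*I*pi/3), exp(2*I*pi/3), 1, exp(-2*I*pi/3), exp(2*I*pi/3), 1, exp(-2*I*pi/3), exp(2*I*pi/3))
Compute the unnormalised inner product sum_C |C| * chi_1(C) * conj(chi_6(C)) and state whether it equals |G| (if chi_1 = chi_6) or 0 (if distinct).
Sum = 0; so <chi_1, chi_6> = 0 (distinct irreducibles are orthogonal).

Derivation: Compute term by term over conjugacy classes (|C| * chi_1(C) * conj(chi_6(C))):
  1*(1)*conj(1) + 1*(exp(2*I*pi/9))*conj(exp(-2*I*pi/3)) + 1*(exp(4*I*pi/9))*conj(exp(2*I*pi/3)) + 1*(exp(2*I*pi/3))*conj(1) + 1*(exp(8*I*pi/9))*conj(exp(-2*I*pi/3)) + 1*(exp(-8*I*pi/9))*conj(exp(2*I*pi/3)) + 1*(exp(-2*I*pi/3))*conj(1) + 1*(exp(-4*I*pi/9))*conj(exp(-2*I*pi/3)) + 1*(exp(-2*I*pi/9))*conj(exp(2*I*pi/3))
  = (1) + (exp(8*I*pi/9)) + (exp(-2*I*pi/9)) + (exp(2*I*pi/3)) + (exp(-4*I*pi/9)) + (exp(4*I*pi/9)) + (exp(-2*I*pi/3)) + (exp(2*I*pi/9)) + (exp(-8*I*pi/9))
  = 0.
(Exp terms are combined using exp(i*s)*conj(exp(i*t)) = exp(i*(s-t)), and sums of them are collapsed using the identity that for every m > 1 the m distinct m-th roots of unity sum to 0, e.g. 1 + exp(2*I*pi/3) + exp(-2*I*pi/3) = 0.)
Dividing by |G| = 9 gives 0/9 = 0, matching the row-orthogonality relation <chi_1, chi_6> = [chi_1 = chi_6].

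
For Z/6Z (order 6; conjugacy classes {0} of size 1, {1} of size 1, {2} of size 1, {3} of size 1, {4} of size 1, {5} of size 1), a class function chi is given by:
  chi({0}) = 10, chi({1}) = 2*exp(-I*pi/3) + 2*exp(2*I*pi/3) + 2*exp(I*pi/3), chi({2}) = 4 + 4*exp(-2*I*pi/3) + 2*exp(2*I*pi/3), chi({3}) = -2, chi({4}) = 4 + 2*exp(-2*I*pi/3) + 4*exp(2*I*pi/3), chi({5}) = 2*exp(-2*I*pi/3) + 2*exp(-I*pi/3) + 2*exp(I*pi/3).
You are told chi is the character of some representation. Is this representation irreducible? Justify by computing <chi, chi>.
Not irreducible (reducible): <chi, chi> = 20 > 1.

Explanation: <chi, chi> = (1/|G|) sum_C |C| * |chi(C)|^2 = (1/6)[1*|10|^2 + 1*|2*exp(-I*pi/3) + 2*exp(2*I*pi/3) + 2*exp(I*pi/3)|^2 + 1*|4 + 4*exp(-2*I*pi/3) + 2*exp(2*I*pi/3)|^2 + 1*|-2|^2 + 1*|4 + 2*exp(-2*I*pi/3) + 4*exp(2*I*pi/3)|^2 + 1*|2*exp(-2*I*pi/3) + 2*exp(-I*pi/3) + 2*exp(I*pi/3)|^2]
  = (1/6)[(100) + (4) + (4) + (4) + (4) + (4)] = 120/6 = 20.
(Exp terms are combined using exp(i*s)*conj(exp(i*t)) = exp(i*(s-t)), and sums of them are collapsed using the identity that for every m > 1 the m distinct m-th roots of unity sum to 0, e.g. 1 + exp(2*I*pi/3) + exp(-2*I*pi/3) = 0.)
A character is irreducible iff <chi, chi> = 1, so this representation is reducible.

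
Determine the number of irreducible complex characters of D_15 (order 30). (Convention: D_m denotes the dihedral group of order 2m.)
9

Explanation: The number of irreducible complex representations of a finite group equals its number of conjugacy classes. D_15 has 9 conjugacy classes ((n+3)/2 for n odd), so D_15 (order 30) has exactly 9 irreducible complex representations.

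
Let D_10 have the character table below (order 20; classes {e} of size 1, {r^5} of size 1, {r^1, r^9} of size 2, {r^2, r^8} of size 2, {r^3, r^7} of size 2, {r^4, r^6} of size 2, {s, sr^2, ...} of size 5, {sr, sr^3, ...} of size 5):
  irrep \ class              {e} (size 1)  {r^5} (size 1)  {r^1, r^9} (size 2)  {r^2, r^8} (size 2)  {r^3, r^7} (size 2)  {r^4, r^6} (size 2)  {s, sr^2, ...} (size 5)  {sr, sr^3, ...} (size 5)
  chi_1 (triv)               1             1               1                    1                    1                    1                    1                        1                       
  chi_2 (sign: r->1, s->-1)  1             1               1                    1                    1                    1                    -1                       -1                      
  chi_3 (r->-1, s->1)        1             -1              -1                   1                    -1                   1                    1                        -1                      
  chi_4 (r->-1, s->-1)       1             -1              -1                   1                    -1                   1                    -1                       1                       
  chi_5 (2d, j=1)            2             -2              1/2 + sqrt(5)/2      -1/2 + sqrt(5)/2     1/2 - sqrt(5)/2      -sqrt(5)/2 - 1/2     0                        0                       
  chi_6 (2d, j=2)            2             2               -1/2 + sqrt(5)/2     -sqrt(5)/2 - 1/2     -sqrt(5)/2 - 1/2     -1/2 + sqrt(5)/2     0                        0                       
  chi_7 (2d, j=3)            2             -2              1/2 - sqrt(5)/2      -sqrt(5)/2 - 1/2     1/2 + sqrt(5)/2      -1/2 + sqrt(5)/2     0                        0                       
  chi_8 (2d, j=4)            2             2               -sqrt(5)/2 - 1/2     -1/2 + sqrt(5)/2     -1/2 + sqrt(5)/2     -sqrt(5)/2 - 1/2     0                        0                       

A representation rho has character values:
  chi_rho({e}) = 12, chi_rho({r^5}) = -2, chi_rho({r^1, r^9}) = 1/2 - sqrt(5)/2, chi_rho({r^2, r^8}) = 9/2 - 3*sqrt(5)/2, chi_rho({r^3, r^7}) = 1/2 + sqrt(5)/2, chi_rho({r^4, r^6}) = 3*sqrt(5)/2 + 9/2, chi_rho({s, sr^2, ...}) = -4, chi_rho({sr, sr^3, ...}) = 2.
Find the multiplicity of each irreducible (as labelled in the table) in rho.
Multiplicities: chi_1: 1, chi_2: 2, chi_3: 0, chi_4: 3, chi_5: 0, chi_6: 1, chi_7: 2, chi_8: 0.

Argument: Use <chi_rho, chi> = (1/|G|) sum_C |C| * chi_rho(C) * conj(chi(C)) with |G| = 20 for each irreducible chi in the table:
  <chi_rho, chi_1> = (1/20)[1*(12)*conj(1) + 1*(-2)*conj(1) + 2*(1/2 - sqrt(5)/2)*conj(1) + 2*(9/2 - 3*sqrt(5)/2)*conj(1) + 2*(1/2 + sqrt(5)/2)*conj(1) + 2*(3*sqrt(5)/2 + 9/2)*conj(1) + 5*(-4)*conj(1) + 5*(2)*conj(1)]
      = (1/20)[(12) + (-2) + (1 - sqrt(5)) + (9 - 3*sqrt(5)) + (1 + sqrt(5)) + (3*sqrt(5) + 9) + (-20) + (10)] = 20/20 = 1
  <chi_rho, chi_2> = (1/20)[1*(12)*conj(1) + 1*(-2)*conj(1) + 2*(1/2 - sqrt(5)/2)*conj(1) + 2*(9/2 - 3*sqrt(5)/2)*conj(1) + 2*(1/2 + sqrt(5)/2)*conj(1) + 2*(3*sqrt(5)/2 + 9/2)*conj(1) + 5*(-4)*conj(-1) + 5*(2)*conj(-1)]
      = (1/20)[(12) + (-2) + (1 - sqrt(5)) + (9 - 3*sqrt(5)) + (1 + sqrt(5)) + (3*sqrt(5) + 9) + (20) + (-10)] = 40/20 = 2
  <chi_rho, chi_3> = (1/20)[1*(12)*conj(1) + 1*(-2)*conj(-1) + 2*(1/2 - sqrt(5)/2)*conj(-1) + 2*(9/2 - 3*sqrt(5)/2)*conj(1) + 2*(1/2 + sqrt(5)/2)*conj(-1) + 2*(3*sqrt(5)/2 + 9/2)*conj(1) + 5*(-4)*conj(1) + 5*(2)*conj(-1)]
      = (1/20)[(12) + (2) + (-1 + sqrt(5)) + (9 - 3*sqrt(5)) + (-sqrt(5) - 1) + (3*sqrt(5) + 9) + (-20) + (-10)] = 0/20 = 0
  <chi_rho, chi_4> = (1/20)[1*(12)*conj(1) + 1*(-2)*conj(-1) + 2*(1/2 - sqrt(5)/2)*conj(-1) + 2*(9/2 - 3*sqrt(5)/2)*conj(1) + 2*(1/2 + sqrt(5)/2)*conj(-1) + 2*(3*sqrt(5)/2 + 9/2)*conj(1) + 5*(-4)*conj(-1) + 5*(2)*conj(1)]
      = (1/20)[(12) + (2) + (-1 + sqrt(5)) + (9 - 3*sqrt(5)) + (-sqrt(5) - 1) + (3*sqrt(5) + 9) + (20) + (10)] = 60/20 = 3
  <chi_rho, chi_5> = (1/20)[1*(12)*conj(2) + 1*(-2)*conj(-2) + 2*(1/2 - sqrt(5)/2)*conj(1/2 + sqrt(5)/2) + 2*(9/2 - 3*sqrt(5)/2)*conj(-1/2 + sqrt(5)/2) + 2*(1/2 + sqrt(5)/2)*conj(1/2 - sqrt(5)/2) + 2*(3*sqrt(5)/2 + 9/2)*conj(-sqrt(5)/2 - 1/2) + 5*(-4)*conj(0) + 5*(2)*conj(0)]
      = (1/20)[(24) + (4) + (-2) + (-12 + 6*sqrt(5)) + (-2) + (-6*sqrt(5) - 12) + (0) + (0)] = 0/20 = 0
  <chi_rho, chi_6> = (1/20)[1*(12)*conj(2) + 1*(-2)*conj(2) + 2*(1/2 - sqrt(5)/2)*conj(-1/2 + sqrt(5)/2) + 2*(9/2 - 3*sqrt(5)/2)*conj(-sqrt(5)/2 - 1/2) + 2*(1/2 + sqrt(5)/2)*conj(-sqrt(5)/2 - 1/2) + 2*(3*sqrt(5)/2 + 9/2)*conj(-1/2 + sqrt(5)/2) + 5*(-4)*conj(0) + 5*(2)*conj(0)]
      = (1/20)[(24) + (-4) + (-3 + sqrt(5)) + (3 - 3*sqrt(5)) + (-3 - sqrt(5)) + (3 + 3*sqrt(5)) + (0) + (0)] = 20/20 = 1
  <chi_rho, chi_7> = (1/20)[1*(12)*conj(2) + 1*(-2)*conj(-2) + 2*(1/2 - sqrt(5)/2)*conj(1/2 - sqrt(5)/2) + 2*(9/2 - 3*sqrt(5)/2)*conj(-sqrt(5)/2 - 1/2) + 2*(1/2 + sqrt(5)/2)*conj(1/2 + sqrt(5)/2) + 2*(3*sqrt(5)/2 + 9/2)*conj(-1/2 + sqrt(5)/2) + 5*(-4)*conj(0) + 5*(2)*conj(0)]
      = (1/20)[(24) + (4) + (3 - sqrt(5)) + (3 - 3*sqrt(5)) + (sqrt(5) + 3) + (3 + 3*sqrt(5)) + (0) + (0)] = 40/20 = 2
  <chi_rho, chi_8> = (1/20)[1*(12)*conj(2) + 1*(-2)*conj(2) + 2*(1/2 - sqrt(5)/2)*conj(-sqrt(5)/2 - 1/2) + 2*(9/2 - 3*sqrt(5)/2)*conj(-1/2 + sqrt(5)/2) + 2*(1/2 + sqrt(5)/2)*conj(-1/2 + sqrt(5)/2) + 2*(3*sqrt(5)/2 + 9/2)*conj(-sqrt(5)/2 - 1/2) + 5*(-4)*conj(0) + 5*(2)*conj(0)]
      = (1/20)[(24) + (-4) + (2) + (-12 + 6*sqrt(5)) + (2) + (-6*sqrt(5) - 12) + (0) + (0)] = 0/20 = 0
Dimension check: dim(rho) = sum (mult * dim) = 1*1 + 2*1 + 0*1 + 3*1 + 0*2 + 1*2 + 2*2 + 0*2 = 12 = chi_rho(e) = 12.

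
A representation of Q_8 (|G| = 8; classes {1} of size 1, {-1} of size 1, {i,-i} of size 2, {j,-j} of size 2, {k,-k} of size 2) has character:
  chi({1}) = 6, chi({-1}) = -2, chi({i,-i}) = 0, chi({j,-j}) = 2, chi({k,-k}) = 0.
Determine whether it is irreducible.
Not irreducible (reducible): <chi, chi> = 6 > 1.

Explanation: <chi, chi> = (1/|G|) sum_C |C| * |chi(C)|^2 = (1/8)[1*|6|^2 + 1*|-2|^2 + 2*|0|^2 + 2*|2|^2 + 2*|0|^2]
  = (1/8)[(36) + (4) + (0) + (8) + (0)] = 48/8 = 6.
A character is irreducible iff <chi, chi> = 1, so this representation is reducible.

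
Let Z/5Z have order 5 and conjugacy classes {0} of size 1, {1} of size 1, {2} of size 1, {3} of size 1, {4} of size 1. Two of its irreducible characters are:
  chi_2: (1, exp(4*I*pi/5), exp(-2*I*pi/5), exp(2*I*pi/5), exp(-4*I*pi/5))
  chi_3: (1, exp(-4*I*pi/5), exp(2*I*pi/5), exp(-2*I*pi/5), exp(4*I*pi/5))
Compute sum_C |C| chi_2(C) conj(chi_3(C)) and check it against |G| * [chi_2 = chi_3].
Sum = 0; so <chi_2, chi_3> = 0 (distinct irreducibles are orthogonal).

Explanation: Compute term by term over conjugacy classes (|C| * chi_2(C) * conj(chi_3(C))):
  1*(1)*conj(1) + 1*(exp(4*I*pi/5))*conj(exp(-4*I*pi/5)) + 1*(exp(-2*I*pi/5))*conj(exp(2*I*pi/5)) + 1*(exp(2*I*pi/5))*conj(exp(-2*I*pi/5)) + 1*(exp(-4*I*pi/5))*conj(exp(4*I*pi/5))
  = (1) + (exp(-2*I*pi/5)) + (exp(-4*I*pi/5)) + (exp(4*I*pi/5)) + (exp(2*I*pi/5))
  = 0.
(Exp terms are combined using exp(i*s)*conj(exp(i*t)) = exp(i*(s-t)), and sums of them are collapsed using the identity that for every m > 1 the m distinct m-th roots of unity sum to 0, e.g. 1 + exp(2*I*pi/3) + exp(-2*I*pi/3) = 0.)
Dividing by |G| = 5 gives 0/5 = 0, matching the row-orthogonality relation <chi_2, chi_3> = [chi_2 = chi_3].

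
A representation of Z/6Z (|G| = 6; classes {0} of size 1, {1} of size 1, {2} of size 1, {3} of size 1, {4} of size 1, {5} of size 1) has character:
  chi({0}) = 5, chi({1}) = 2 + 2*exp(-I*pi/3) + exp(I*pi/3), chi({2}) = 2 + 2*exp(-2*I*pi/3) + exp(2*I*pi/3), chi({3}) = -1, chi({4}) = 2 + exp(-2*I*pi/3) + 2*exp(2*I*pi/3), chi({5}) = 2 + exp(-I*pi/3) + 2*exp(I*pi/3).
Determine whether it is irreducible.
Not irreducible (reducible): <chi, chi> = 9 > 1.

Proof sketch: <chi, chi> = (1/|G|) sum_C |C| * |chi(C)|^2 = (1/6)[1*|5|^2 + 1*|2 + 2*exp(-I*pi/3) + exp(I*pi/3)|^2 + 1*|2 + 2*exp(-2*I*pi/3) + exp(2*I*pi/3)|^2 + 1*|-1|^2 + 1*|2 + exp(-2*I*pi/3) + 2*exp(2*I*pi/3)|^2 + 1*|2 + exp(-I*pi/3) + 2*exp(I*pi/3)|^2]
  = (1/6)[(25) + (13) + (1) + (1) + (1) + (13)] = 54/6 = 9.
(Exp terms are combined using exp(i*s)*conj(exp(i*t)) = exp(i*(s-t)), and sums of them are collapsed using the identity that for every m > 1 the m distinct m-th roots of unity sum to 0, e.g. 1 + exp(2*I*pi/3) + exp(-2*I*pi/3) = 0.)
A character is irreducible iff <chi, chi> = 1, so this representation is reducible.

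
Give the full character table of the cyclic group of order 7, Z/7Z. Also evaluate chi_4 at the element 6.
Character table of Z/7Z (irreps indexed chi_0,...,chi_6 with chi_k(m) = zeta_7^(k*m), zeta_7 = exp(2*pi*i/7)):
  irrep \ class  {0} (size 1)  {1} (size 1)    {2} (size 1)    {3} (size 1)    {4} (size 1)    {5} (size 1)    {6} (size 1)  
  chi_0          1             1               1               1               1               1               1             
  chi_1          1             exp(2*I*pi/7)   exp(4*I*pi/7)   exp(6*I*pi/7)   exp(-6*I*pi/7)  exp(-4*I*pi/7)  exp(-2*I*pi/7)
  chi_2          1             exp(4*I*pi/7)   exp(-6*I*pi/7)  exp(-2*I*pi/7)  exp(2*I*pi/7)   exp(6*I*pi/7)   exp(-4*I*pi/7)
  chi_3          1             exp(6*I*pi/7)   exp(-2*I*pi/7)  exp(4*I*pi/7)   exp(-4*I*pi/7)  exp(2*I*pi/7)   exp(-6*I*pi/7)
  chi_4          1             exp(-6*I*pi/7)  exp(2*I*pi/7)   exp(-4*I*pi/7)  exp(4*I*pi/7)   exp(-2*I*pi/7)  exp(6*I*pi/7) 
  chi_5          1             exp(-4*I*pi/7)  exp(6*I*pi/7)   exp(2*I*pi/7)   exp(-2*I*pi/7)  exp(-6*I*pi/7)  exp(4*I*pi/7) 
  chi_6          1             exp(-2*I*pi/7)  exp(-4*I*pi/7)  exp(-6*I*pi/7)  exp(6*I*pi/7)   exp(4*I*pi/7)   exp(2*I*pi/7) 

Spot check: chi_4(6) = zeta_7^(4*6) = zeta_7^24 = exp(6*I*pi/7).

Why: Z/7Z is abelian, so all 7 irreducible complex representations are 1-dimensional. They are given by chi_k(m) = zeta_7^(k*m) for k = 0,...,6. Row orthogonality: sum_m chi_k(m) conj(chi_l(m)) = 7 * [k = l].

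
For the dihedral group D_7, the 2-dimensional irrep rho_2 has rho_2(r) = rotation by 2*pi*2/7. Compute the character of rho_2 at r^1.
chi_{rho_2}(r^1) = 2*cos(2*pi*2*1/7) = -2*cos(3*pi/7)

Working: rho_2(r^1) is rotation by angle 2*pi*2*1/7, whose trace is 2*cos(2*pi*2*1/7) = -2*cos(3*pi/7).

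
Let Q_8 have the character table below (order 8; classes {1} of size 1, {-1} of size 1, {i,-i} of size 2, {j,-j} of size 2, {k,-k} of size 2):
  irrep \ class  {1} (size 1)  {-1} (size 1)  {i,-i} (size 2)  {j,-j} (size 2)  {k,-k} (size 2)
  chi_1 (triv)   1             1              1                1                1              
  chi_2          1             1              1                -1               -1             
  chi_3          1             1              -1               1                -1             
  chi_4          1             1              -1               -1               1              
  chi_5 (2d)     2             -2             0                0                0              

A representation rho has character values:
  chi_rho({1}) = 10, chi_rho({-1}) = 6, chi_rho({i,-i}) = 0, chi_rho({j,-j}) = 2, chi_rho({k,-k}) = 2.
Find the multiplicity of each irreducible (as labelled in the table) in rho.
Multiplicities: chi_1: 3, chi_2: 1, chi_3: 2, chi_4: 2, chi_5: 1.

Use <chi_rho, chi> = (1/|G|) sum_C |C| * chi_rho(C) * conj(chi(C)) with |G| = 8 for each irreducible chi in the table:
  <chi_rho, chi_1> = (1/8)[1*(10)*conj(1) + 1*(6)*conj(1) + 2*(0)*conj(1) + 2*(2)*conj(1) + 2*(2)*conj(1)]
      = (1/8)[(10) + (6) + (0) + (4) + (4)] = 24/8 = 3
  <chi_rho, chi_2> = (1/8)[1*(10)*conj(1) + 1*(6)*conj(1) + 2*(0)*conj(1) + 2*(2)*conj(-1) + 2*(2)*conj(-1)]
      = (1/8)[(10) + (6) + (0) + (-4) + (-4)] = 8/8 = 1
  <chi_rho, chi_3> = (1/8)[1*(10)*conj(1) + 1*(6)*conj(1) + 2*(0)*conj(-1) + 2*(2)*conj(1) + 2*(2)*conj(-1)]
      = (1/8)[(10) + (6) + (0) + (4) + (-4)] = 16/8 = 2
  <chi_rho, chi_4> = (1/8)[1*(10)*conj(1) + 1*(6)*conj(1) + 2*(0)*conj(-1) + 2*(2)*conj(-1) + 2*(2)*conj(1)]
      = (1/8)[(10) + (6) + (0) + (-4) + (4)] = 16/8 = 2
  <chi_rho, chi_5> = (1/8)[1*(10)*conj(2) + 1*(6)*conj(-2) + 2*(0)*conj(0) + 2*(2)*conj(0) + 2*(2)*conj(0)]
      = (1/8)[(20) + (-12) + (0) + (0) + (0)] = 8/8 = 1
Dimension check: dim(rho) = sum (mult * dim) = 3*1 + 1*1 + 2*1 + 2*1 + 1*2 = 10 = chi_rho(e) = 10.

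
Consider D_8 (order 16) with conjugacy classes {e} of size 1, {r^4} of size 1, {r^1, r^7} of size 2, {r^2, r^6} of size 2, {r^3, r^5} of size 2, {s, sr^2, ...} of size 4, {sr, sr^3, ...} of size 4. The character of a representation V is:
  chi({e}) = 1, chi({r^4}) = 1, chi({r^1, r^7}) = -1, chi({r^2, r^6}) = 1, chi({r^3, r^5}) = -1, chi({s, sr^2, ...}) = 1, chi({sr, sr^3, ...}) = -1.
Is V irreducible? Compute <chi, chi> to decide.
Irreducible: <chi, chi> = 1.

Details: <chi, chi> = (1/|G|) sum_C |C| * |chi(C)|^2 = (1/16)[1*|1|^2 + 1*|1|^2 + 2*|-1|^2 + 2*|1|^2 + 2*|-1|^2 + 4*|1|^2 + 4*|-1|^2]
  = (1/16)[(1) + (1) + (2) + (2) + (2) + (4) + (4)] = 16/16 = 1.
A character is irreducible iff <chi, chi> = 1, so this representation is irreducible.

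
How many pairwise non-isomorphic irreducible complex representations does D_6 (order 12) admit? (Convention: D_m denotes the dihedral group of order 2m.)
6

Argument: The number of irreducible complex representations of a finite group equals its number of conjugacy classes. D_6 has 6 conjugacy classes (n/2 + 3 for n even), so D_6 (order 12) has exactly 6 irreducible complex representations.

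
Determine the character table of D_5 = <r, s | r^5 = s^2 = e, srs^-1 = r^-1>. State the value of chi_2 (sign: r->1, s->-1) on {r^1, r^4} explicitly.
Conjugacy classes: {e} of size 1, {r^1, r^4} of size 2, {r^2, r^3} of size 2, {s, sr, ..., sr^4} of size 5.
Character table:
  irrep \ class              {e} (size 1)  {r^1, r^4} (size 2)  {r^2, r^3} (size 2)  {s, sr, ..., sr^4} (size 5)
  chi_1 (triv)               1             1                    1                    1                          
  chi_2 (sign: r->1, s->-1)  1             1                    1                    -1                         
  chi_3 (2d, j=1)            2             -1/2 + sqrt(5)/2     -sqrt(5)/2 - 1/2     0                          
  chi_4 (2d, j=2)            2             -sqrt(5)/2 - 1/2     -1/2 + sqrt(5)/2     0                          

Spot check: chi_2 (sign: r->1, s->-1) on {r^1, r^4} = 1.

Working: D_5 has order 2*5 = 10 with 4 conjugacy classes, hence 4 irreducibles. Sum of squared dims 1 + 1 + 4 + 4 = 10 = |G|. Linear characters come from the abelianisation; the 2-dimensional irreps have character r^k -> 2*cos(2*pi*j*k/5), reflections -> 0.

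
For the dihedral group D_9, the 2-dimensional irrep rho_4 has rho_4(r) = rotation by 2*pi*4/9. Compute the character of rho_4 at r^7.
chi_{rho_4}(r^7) = 2*cos(2*pi*4*7/9) = 2*cos(56*pi/9)

Reasoning: rho_4(r^7) is rotation by angle 2*pi*4*7/9, whose trace is 2*cos(2*pi*4*7/9) = 2*cos(56*pi/9).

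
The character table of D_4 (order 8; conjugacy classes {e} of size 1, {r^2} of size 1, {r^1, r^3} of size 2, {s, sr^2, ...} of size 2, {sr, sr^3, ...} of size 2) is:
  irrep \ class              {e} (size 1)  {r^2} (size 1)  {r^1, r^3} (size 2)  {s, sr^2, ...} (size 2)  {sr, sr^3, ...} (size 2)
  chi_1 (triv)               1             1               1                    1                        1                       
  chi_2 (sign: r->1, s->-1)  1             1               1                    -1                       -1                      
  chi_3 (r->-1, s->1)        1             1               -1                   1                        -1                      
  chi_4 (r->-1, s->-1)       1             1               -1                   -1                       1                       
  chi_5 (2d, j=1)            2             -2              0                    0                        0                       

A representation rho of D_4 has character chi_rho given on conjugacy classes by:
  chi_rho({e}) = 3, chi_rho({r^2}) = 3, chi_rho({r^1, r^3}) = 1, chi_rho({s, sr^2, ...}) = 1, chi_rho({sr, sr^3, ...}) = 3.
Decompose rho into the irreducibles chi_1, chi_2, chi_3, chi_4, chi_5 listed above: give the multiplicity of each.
Multiplicities: chi_1: 2, chi_2: 0, chi_3: 0, chi_4: 1, chi_5: 0.

Explanation: Use <chi_rho, chi> = (1/|G|) sum_C |C| * chi_rho(C) * conj(chi(C)) with |G| = 8 for each irreducible chi in the table:
  <chi_rho, chi_1> = (1/8)[1*(3)*conj(1) + 1*(3)*conj(1) + 2*(1)*conj(1) + 2*(1)*conj(1) + 2*(3)*conj(1)]
      = (1/8)[(3) + (3) + (2) + (2) + (6)] = 16/8 = 2
  <chi_rho, chi_2> = (1/8)[1*(3)*conj(1) + 1*(3)*conj(1) + 2*(1)*conj(1) + 2*(1)*conj(-1) + 2*(3)*conj(-1)]
      = (1/8)[(3) + (3) + (2) + (-2) + (-6)] = 0/8 = 0
  <chi_rho, chi_3> = (1/8)[1*(3)*conj(1) + 1*(3)*conj(1) + 2*(1)*conj(-1) + 2*(1)*conj(1) + 2*(3)*conj(-1)]
      = (1/8)[(3) + (3) + (-2) + (2) + (-6)] = 0/8 = 0
  <chi_rho, chi_4> = (1/8)[1*(3)*conj(1) + 1*(3)*conj(1) + 2*(1)*conj(-1) + 2*(1)*conj(-1) + 2*(3)*conj(1)]
      = (1/8)[(3) + (3) + (-2) + (-2) + (6)] = 8/8 = 1
  <chi_rho, chi_5> = (1/8)[1*(3)*conj(2) + 1*(3)*conj(-2) + 2*(1)*conj(0) + 2*(1)*conj(0) + 2*(3)*conj(0)]
      = (1/8)[(6) + (-6) + (0) + (0) + (0)] = 0/8 = 0
Dimension check: dim(rho) = sum (mult * dim) = 2*1 + 0*1 + 0*1 + 1*1 + 0*2 = 3 = chi_rho(e) = 3.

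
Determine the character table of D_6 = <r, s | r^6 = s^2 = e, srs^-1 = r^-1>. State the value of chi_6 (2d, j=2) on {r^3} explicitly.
Conjugacy classes: {e} of size 1, {r^3} of size 1, {r^1, r^5} of size 2, {r^2, r^4} of size 2, {s, sr^2, ...} of size 3, {sr, sr^3, ...} of size 3.
Character table:
  irrep \ class              {e} (size 1)  {r^3} (size 1)  {r^1, r^5} (size 2)  {r^2, r^4} (size 2)  {s, sr^2, ...} (size 3)  {sr, sr^3, ...} (size 3)
  chi_1 (triv)               1             1               1                    1                    1                        1                       
  chi_2 (sign: r->1, s->-1)  1             1               1                    1                    -1                       -1                      
  chi_3 (r->-1, s->1)        1             -1              -1                   1                    1                        -1                      
  chi_4 (r->-1, s->-1)       1             -1              -1                   1                    -1                       1                       
  chi_5 (2d, j=1)            2             -2              1                    -1                   0                        0                       
  chi_6 (2d, j=2)            2             2               -1                   -1                   0                        0                       

Spot check: chi_6 (2d, j=2) on {r^3} = 2.

Working: D_6 has order 2*6 = 12 with 6 conjugacy classes, hence 6 irreducibles. Sum of squared dims 1 + 1 + 1 + 1 + 4 + 4 = 12 = |G|. Linear characters come from the abelianisation; the 2-dimensional irreps have character r^k -> 2*cos(2*pi*j*k/6), reflections -> 0.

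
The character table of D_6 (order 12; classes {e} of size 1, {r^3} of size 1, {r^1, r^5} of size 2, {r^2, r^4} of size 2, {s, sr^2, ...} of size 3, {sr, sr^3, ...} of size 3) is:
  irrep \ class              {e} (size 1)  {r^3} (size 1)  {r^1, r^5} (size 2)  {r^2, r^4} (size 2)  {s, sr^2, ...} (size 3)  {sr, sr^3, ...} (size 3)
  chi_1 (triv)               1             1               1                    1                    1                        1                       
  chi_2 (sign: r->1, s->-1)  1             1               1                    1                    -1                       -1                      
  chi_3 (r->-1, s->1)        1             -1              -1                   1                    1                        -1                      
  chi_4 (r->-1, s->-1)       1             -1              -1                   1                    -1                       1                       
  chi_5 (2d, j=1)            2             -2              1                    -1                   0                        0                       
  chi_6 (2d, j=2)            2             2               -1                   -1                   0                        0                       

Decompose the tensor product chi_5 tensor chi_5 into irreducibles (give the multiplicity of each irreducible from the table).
chi_5 tensor chi_5 = chi_1 + chi_2 + chi_6 (all other irreducibles have multiplicity 0).

Argument: The character of a tensor product is the pointwise product (chi_5 * chi_5)(C) = chi_5(C) * chi_5(C):
  {e}: (2)*(2), {r^3}: (-2)*(-2), {r^1, r^5}: (1)*(1), {r^2, r^4}: (-1)*(-1), {s, sr^2, ...}: (0)*(0), {sr, sr^3, ...}: (0)*(0)
so (chi_5 * chi_5) takes values
  {e} -> 4, {r^3} -> 4, {r^1, r^5} -> 1, {r^2, r^4} -> 1, {s, sr^2, ...} -> 0, {sr, sr^3, ...} -> 0.
Now take the inner product of this character with each irreducible chi from the table, <chi_5*chi_5, chi> = (1/12) sum_C |C| (chi_5*chi_5)(C) conj(chi(C)):
  <chi_5*chi_5, chi_1> = (1/12)[1*(4)*conj(1) + 1*(4)*conj(1) + 2*(1)*conj(1) + 2*(1)*conj(1) + 3*(0)*conj(1) + 3*(0)*conj(1)]
      = (1/12)[(4) + (4) + (2) + (2) + (0) + (0)] = 12/12 = 1
  <chi_5*chi_5, chi_2> = (1/12)[1*(4)*conj(1) + 1*(4)*conj(1) + 2*(1)*conj(1) + 2*(1)*conj(1) + 3*(0)*conj(-1) + 3*(0)*conj(-1)]
      = (1/12)[(4) + (4) + (2) + (2) + (0) + (0)] = 12/12 = 1
  <chi_5*chi_5, chi_3> = (1/12)[1*(4)*conj(1) + 1*(4)*conj(-1) + 2*(1)*conj(-1) + 2*(1)*conj(1) + 3*(0)*conj(1) + 3*(0)*conj(-1)]
      = (1/12)[(4) + (-4) + (-2) + (2) + (0) + (0)] = 0/12 = 0
  <chi_5*chi_5, chi_4> = (1/12)[1*(4)*conj(1) + 1*(4)*conj(-1) + 2*(1)*conj(-1) + 2*(1)*conj(1) + 3*(0)*conj(-1) + 3*(0)*conj(1)]
      = (1/12)[(4) + (-4) + (-2) + (2) + (0) + (0)] = 0/12 = 0
  <chi_5*chi_5, chi_5> = (1/12)[1*(4)*conj(2) + 1*(4)*conj(-2) + 2*(1)*conj(1) + 2*(1)*conj(-1) + 3*(0)*conj(0) + 3*(0)*conj(0)]
      = (1/12)[(8) + (-8) + (2) + (-2) + (0) + (0)] = 0/12 = 0
  <chi_5*chi_5, chi_6> = (1/12)[1*(4)*conj(2) + 1*(4)*conj(2) + 2*(1)*conj(-1) + 2*(1)*conj(-1) + 3*(0)*conj(0) + 3*(0)*conj(0)]
      = (1/12)[(8) + (8) + (-2) + (-2) + (0) + (0)] = 12/12 = 1
Hence the multiplicities are chi_1: 1, chi_2: 1, chi_6: 1. Dimension check: dim(chi_5)*dim(chi_5) = 2*2 = 4 and sum (mult * dim) = 1*1 + 1*1 + 1*2 = 4.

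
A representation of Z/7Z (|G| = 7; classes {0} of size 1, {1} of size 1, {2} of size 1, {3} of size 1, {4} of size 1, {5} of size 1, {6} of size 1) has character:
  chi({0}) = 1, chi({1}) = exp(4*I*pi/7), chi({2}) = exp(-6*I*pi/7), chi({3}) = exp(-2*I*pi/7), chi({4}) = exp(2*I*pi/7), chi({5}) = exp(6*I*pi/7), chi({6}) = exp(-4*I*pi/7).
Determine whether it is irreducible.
Irreducible: <chi, chi> = 1.

Solution. <chi, chi> = (1/|G|) sum_C |C| * |chi(C)|^2 = (1/7)[1*|1|^2 + 1*|exp(4*I*pi/7)|^2 + 1*|exp(-6*I*pi/7)|^2 + 1*|exp(-2*I*pi/7)|^2 + 1*|exp(2*I*pi/7)|^2 + 1*|exp(6*I*pi/7)|^2 + 1*|exp(-4*I*pi/7)|^2]
  = (1/7)[(1) + (1) + (1) + (1) + (1) + (1) + (1)] = 7/7 = 1.
(Exp terms are combined using exp(i*s)*conj(exp(i*t)) = exp(i*(s-t)), and sums of them are collapsed using the identity that for every m > 1 the m distinct m-th roots of unity sum to 0, e.g. 1 + exp(2*I*pi/3) + exp(-2*I*pi/3) = 0.)
A character is irreducible iff <chi, chi> = 1, so this representation is irreducible.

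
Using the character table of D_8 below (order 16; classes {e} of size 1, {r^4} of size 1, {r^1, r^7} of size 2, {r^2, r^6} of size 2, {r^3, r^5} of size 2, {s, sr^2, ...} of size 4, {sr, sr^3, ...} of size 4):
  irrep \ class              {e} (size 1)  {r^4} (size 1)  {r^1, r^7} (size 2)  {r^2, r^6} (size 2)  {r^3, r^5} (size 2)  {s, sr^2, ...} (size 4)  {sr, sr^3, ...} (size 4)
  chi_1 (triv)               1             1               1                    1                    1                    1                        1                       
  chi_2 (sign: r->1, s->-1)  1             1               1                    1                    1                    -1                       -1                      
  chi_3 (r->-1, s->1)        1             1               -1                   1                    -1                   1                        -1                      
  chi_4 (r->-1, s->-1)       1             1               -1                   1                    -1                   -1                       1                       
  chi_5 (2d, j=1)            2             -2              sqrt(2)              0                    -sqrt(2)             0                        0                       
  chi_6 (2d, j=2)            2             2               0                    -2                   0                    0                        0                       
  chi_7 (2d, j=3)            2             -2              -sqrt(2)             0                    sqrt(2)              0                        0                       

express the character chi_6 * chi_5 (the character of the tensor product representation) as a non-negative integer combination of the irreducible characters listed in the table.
chi_6 tensor chi_5 = chi_5 + chi_7 (all other irreducibles have multiplicity 0).

Working: The character of a tensor product is the pointwise product (chi_6 * chi_5)(C) = chi_6(C) * chi_5(C):
  {e}: (2)*(2), {r^4}: (2)*(-2), {r^1, r^7}: (0)*(sqrt(2)), {r^2, r^6}: (-2)*(0), {r^3, r^5}: (0)*(-sqrt(2)), {s, sr^2, ...}: (0)*(0), {sr, sr^3, ...}: (0)*(0)
so (chi_6 * chi_5) takes values
  {e} -> 4, {r^4} -> -4, {r^1, r^7} -> 0, {r^2, r^6} -> 0, {r^3, r^5} -> 0, {s, sr^2, ...} -> 0, {sr, sr^3, ...} -> 0.
Now take the inner product of this character with each irreducible chi from the table, <chi_6*chi_5, chi> = (1/16) sum_C |C| (chi_6*chi_5)(C) conj(chi(C)):
  <chi_6*chi_5, chi_1> = (1/16)[1*(4)*conj(1) + 1*(-4)*conj(1) + 2*(0)*conj(1) + 2*(0)*conj(1) + 2*(0)*conj(1) + 4*(0)*conj(1) + 4*(0)*conj(1)]
      = (1/16)[(4) + (-4) + (0) + (0) + (0) + (0) + (0)] = 0/16 = 0
  <chi_6*chi_5, chi_2> = (1/16)[1*(4)*conj(1) + 1*(-4)*conj(1) + 2*(0)*conj(1) + 2*(0)*conj(1) + 2*(0)*conj(1) + 4*(0)*conj(-1) + 4*(0)*conj(-1)]
      = (1/16)[(4) + (-4) + (0) + (0) + (0) + (0) + (0)] = 0/16 = 0
  <chi_6*chi_5, chi_3> = (1/16)[1*(4)*conj(1) + 1*(-4)*conj(1) + 2*(0)*conj(-1) + 2*(0)*conj(1) + 2*(0)*conj(-1) + 4*(0)*conj(1) + 4*(0)*conj(-1)]
      = (1/16)[(4) + (-4) + (0) + (0) + (0) + (0) + (0)] = 0/16 = 0
  <chi_6*chi_5, chi_4> = (1/16)[1*(4)*conj(1) + 1*(-4)*conj(1) + 2*(0)*conj(-1) + 2*(0)*conj(1) + 2*(0)*conj(-1) + 4*(0)*conj(-1) + 4*(0)*conj(1)]
      = (1/16)[(4) + (-4) + (0) + (0) + (0) + (0) + (0)] = 0/16 = 0
  <chi_6*chi_5, chi_5> = (1/16)[1*(4)*conj(2) + 1*(-4)*conj(-2) + 2*(0)*conj(sqrt(2)) + 2*(0)*conj(0) + 2*(0)*conj(-sqrt(2)) + 4*(0)*conj(0) + 4*(0)*conj(0)]
      = (1/16)[(8) + (8) + (0) + (0) + (0) + (0) + (0)] = 16/16 = 1
  <chi_6*chi_5, chi_6> = (1/16)[1*(4)*conj(2) + 1*(-4)*conj(2) + 2*(0)*conj(0) + 2*(0)*conj(-2) + 2*(0)*conj(0) + 4*(0)*conj(0) + 4*(0)*conj(0)]
      = (1/16)[(8) + (-8) + (0) + (0) + (0) + (0) + (0)] = 0/16 = 0
  <chi_6*chi_5, chi_7> = (1/16)[1*(4)*conj(2) + 1*(-4)*conj(-2) + 2*(0)*conj(-sqrt(2)) + 2*(0)*conj(0) + 2*(0)*conj(sqrt(2)) + 4*(0)*conj(0) + 4*(0)*conj(0)]
      = (1/16)[(8) + (8) + (0) + (0) + (0) + (0) + (0)] = 16/16 = 1
Hence the multiplicities are chi_5: 1, chi_7: 1. Dimension check: dim(chi_6)*dim(chi_5) = 2*2 = 4 and sum (mult * dim) = 1*2 + 1*2 = 4.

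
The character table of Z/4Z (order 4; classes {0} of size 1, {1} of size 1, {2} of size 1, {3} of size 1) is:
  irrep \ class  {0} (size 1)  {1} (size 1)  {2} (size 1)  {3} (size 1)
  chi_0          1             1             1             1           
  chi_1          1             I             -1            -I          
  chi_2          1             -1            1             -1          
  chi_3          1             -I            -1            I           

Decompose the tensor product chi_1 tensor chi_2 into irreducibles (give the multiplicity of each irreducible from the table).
chi_1 tensor chi_2 = chi_3 (all other irreducibles have multiplicity 0).

Proof sketch: The character of a tensor product is the pointwise product (chi_1 * chi_2)(C) = chi_1(C) * chi_2(C):
  {0}: (1)*(1), {1}: (I)*(-1), {2}: (-1)*(1), {3}: (-I)*(-1)
so (chi_1 * chi_2) takes values
  {0} -> 1, {1} -> -I, {2} -> -1, {3} -> I.
Now take the inner product of this character with each irreducible chi from the table, <chi_1*chi_2, chi> = (1/4) sum_C |C| (chi_1*chi_2)(C) conj(chi(C)):
  <chi_1*chi_2, chi_0> = (1/4)[1*(1)*conj(1) + 1*(-I)*conj(1) + 1*(-1)*conj(1) + 1*(I)*conj(1)]
      = (1/4)[(1) + (-I) + (-1) + (I)] = 0/4 = 0
  <chi_1*chi_2, chi_1> = (1/4)[1*(1)*conj(1) + 1*(-I)*conj(I) + 1*(-1)*conj(-1) + 1*(I)*conj(-I)]
      = (1/4)[(1) + (-1) + (1) + (-1)] = 0/4 = 0
  <chi_1*chi_2, chi_2> = (1/4)[1*(1)*conj(1) + 1*(-I)*conj(-1) + 1*(-1)*conj(1) + 1*(I)*conj(-1)]
      = (1/4)[(1) + (I) + (-1) + (-I)] = 0/4 = 0
  <chi_1*chi_2, chi_3> = (1/4)[1*(1)*conj(1) + 1*(-I)*conj(-I) + 1*(-1)*conj(-1) + 1*(I)*conj(I)]
      = (1/4)[(1) + (1) + (1) + (1)] = 4/4 = 1
(Exp terms are combined using exp(i*s)*conj(exp(i*t)) = exp(i*(s-t)), and sums of them are collapsed using the identity that for every m > 1 the m distinct m-th roots of unity sum to 0, e.g. 1 + exp(2*I*pi/3) + exp(-2*I*pi/3) = 0.)
Hence the multiplicities are chi_3: 1. Dimension check: dim(chi_1)*dim(chi_2) = 1*1 = 1 and sum (mult * dim) = 1*1 = 1.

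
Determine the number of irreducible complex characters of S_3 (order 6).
3

Why: The number of irreducible complex representations of a finite group equals its number of conjugacy classes. Conjugacy classes in S_3 correspond to cycle types, i.e. partitions of 3; there are p(3) = 3 of them, so S_3 (order 6) has exactly 3 irreducible complex representations.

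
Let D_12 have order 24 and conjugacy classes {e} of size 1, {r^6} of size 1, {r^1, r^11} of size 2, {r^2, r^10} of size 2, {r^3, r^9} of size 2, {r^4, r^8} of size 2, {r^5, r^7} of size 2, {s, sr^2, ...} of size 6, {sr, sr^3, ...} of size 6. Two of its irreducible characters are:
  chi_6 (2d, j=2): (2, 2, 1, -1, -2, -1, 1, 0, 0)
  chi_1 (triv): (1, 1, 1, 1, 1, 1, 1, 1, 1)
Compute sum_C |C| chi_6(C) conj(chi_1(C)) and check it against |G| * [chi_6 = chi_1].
Sum = 0; so <chi_6, chi_1> = 0 (distinct irreducibles are orthogonal).

Working: Compute term by term over conjugacy classes (|C| * chi_6(C) * conj(chi_1(C))):
  1*(2)*conj(1) + 1*(2)*conj(1) + 2*(1)*conj(1) + 2*(-1)*conj(1) + 2*(-2)*conj(1) + 2*(-1)*conj(1) + 2*(1)*conj(1) + 6*(0)*conj(1) + 6*(0)*conj(1)
  = (2) + (2) + (2) + (-2) + (-4) + (-2) + (2) + (0) + (0)
  = 0.
Dividing by |G| = 24 gives 0/24 = 0, matching the row-orthogonality relation <chi_6, chi_1> = [chi_6 = chi_1].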